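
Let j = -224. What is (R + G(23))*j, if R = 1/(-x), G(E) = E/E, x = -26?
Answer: -3024/13 ≈ -232.62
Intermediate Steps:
G(E) = 1
R = 1/26 (R = 1/(-1*(-26)) = 1/26 ≈ 0.038462)
(R + G(23))*j = (1/26 + 1)*(-224) = (27/26)*(-224) = -3024/13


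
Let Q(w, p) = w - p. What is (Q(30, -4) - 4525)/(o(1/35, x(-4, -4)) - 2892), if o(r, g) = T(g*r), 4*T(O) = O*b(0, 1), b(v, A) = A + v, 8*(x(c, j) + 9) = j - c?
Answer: 209580/134963 ≈ 1.5529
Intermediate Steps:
x(c, j) = -9 - c/8 + j/8 (x(c, j) = -9 + (j - c)/8 = -9 + (-c/8 + j/8) = -9 - c/8 + j/8)
T(O) = O/4 (T(O) = (O*(1 + 0))/4 = (O*1)/4 = O/4)
o(r, g) = g*r/4 (o(r, g) = (g*r)/4 = g*r/4)
(Q(30, -4) - 4525)/(o(1/35, x(-4, -4)) - 2892) = ((30 - 1*(-4)) - 4525)/((¼)*(-9 - ⅛*(-4) + (⅛)*(-4))/35 - 2892) = ((30 + 4) - 4525)/((¼)*(-9 + ½ - ½)*(1/35) - 2892) = (34 - 4525)/((¼)*(-9)*(1/35) - 2892) = -4491/(-9/140 - 2892) = -4491/(-404889/140) = -4491*(-140/404889) = 209580/134963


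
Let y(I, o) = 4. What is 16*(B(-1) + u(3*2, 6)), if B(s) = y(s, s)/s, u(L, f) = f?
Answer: 32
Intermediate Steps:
B(s) = 4/s
16*(B(-1) + u(3*2, 6)) = 16*(4/(-1) + 6) = 16*(4*(-1) + 6) = 16*(-4 + 6) = 16*2 = 32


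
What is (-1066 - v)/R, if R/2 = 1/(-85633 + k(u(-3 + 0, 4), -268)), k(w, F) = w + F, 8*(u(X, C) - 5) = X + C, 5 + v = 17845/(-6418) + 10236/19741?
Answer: 92176386582586007/2027163808 ≈ 4.5471e+7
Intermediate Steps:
v = -920072187/126697738 (v = -5 + (17845/(-6418) + 10236/19741) = -5 + (17845*(-1/6418) + 10236*(1/19741)) = -5 + (-17845/6418 + 10236/19741) = -5 - 286583497/126697738 = -920072187/126697738 ≈ -7.2619)
u(X, C) = 5 + C/8 + X/8 (u(X, C) = 5 + (X + C)/8 = 5 + (C + X)/8 = 5 + (C/8 + X/8) = 5 + C/8 + X/8)
k(w, F) = F + w
R = -16/687167 (R = 2/(-85633 + (-268 + (5 + (1/8)*4 + (-3 + 0)/8))) = 2/(-85633 + (-268 + (5 + 1/2 + (1/8)*(-3)))) = 2/(-85633 + (-268 + (5 + 1/2 - 3/8))) = 2/(-85633 + (-268 + 41/8)) = 2/(-85633 - 2103/8) = 2/(-687167/8) = 2*(-8/687167) = -16/687167 ≈ -2.3284e-5)
(-1066 - v)/R = (-1066 - 1*(-920072187/126697738))/(-16/687167) = (-1066 + 920072187/126697738)*(-687167/16) = -134139716521/126697738*(-687167/16) = 92176386582586007/2027163808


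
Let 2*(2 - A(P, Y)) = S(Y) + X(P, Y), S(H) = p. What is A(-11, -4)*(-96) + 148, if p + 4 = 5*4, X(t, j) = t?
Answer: 196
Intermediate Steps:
p = 16 (p = -4 + 5*4 = -4 + 20 = 16)
S(H) = 16
A(P, Y) = -6 - P/2 (A(P, Y) = 2 - (16 + P)/2 = 2 + (-8 - P/2) = -6 - P/2)
A(-11, -4)*(-96) + 148 = (-6 - ½*(-11))*(-96) + 148 = (-6 + 11/2)*(-96) + 148 = -½*(-96) + 148 = 48 + 148 = 196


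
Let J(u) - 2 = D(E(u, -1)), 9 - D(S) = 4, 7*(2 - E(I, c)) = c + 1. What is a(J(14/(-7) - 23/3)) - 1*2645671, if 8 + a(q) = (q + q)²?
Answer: -2645483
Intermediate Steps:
E(I, c) = 13/7 - c/7 (E(I, c) = 2 - (c + 1)/7 = 2 - (1 + c)/7 = 2 + (-⅐ - c/7) = 13/7 - c/7)
D(S) = 5 (D(S) = 9 - 1*4 = 9 - 4 = 5)
J(u) = 7 (J(u) = 2 + 5 = 7)
a(q) = -8 + 4*q² (a(q) = -8 + (q + q)² = -8 + (2*q)² = -8 + 4*q²)
a(J(14/(-7) - 23/3)) - 1*2645671 = (-8 + 4*7²) - 1*2645671 = (-8 + 4*49) - 2645671 = (-8 + 196) - 2645671 = 188 - 2645671 = -2645483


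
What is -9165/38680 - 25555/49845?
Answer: -57811873/77120184 ≈ -0.74963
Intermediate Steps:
-9165/38680 - 25555/49845 = -9165*1/38680 - 25555*1/49845 = -1833/7736 - 5111/9969 = -57811873/77120184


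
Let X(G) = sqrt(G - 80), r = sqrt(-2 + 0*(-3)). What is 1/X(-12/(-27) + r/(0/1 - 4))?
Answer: 6/sqrt(-2864 - 9*I*sqrt(2)) ≈ 0.00024912 + 0.11211*I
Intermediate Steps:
r = I*sqrt(2) (r = sqrt(-2 + 0) = sqrt(-2) = I*sqrt(2) ≈ 1.4142*I)
X(G) = sqrt(-80 + G)
1/X(-12/(-27) + r/(0/1 - 4)) = 1/(sqrt(-80 + (-12/(-27) + (I*sqrt(2))/(0/1 - 4)))) = 1/(sqrt(-80 + (-12*(-1/27) + (I*sqrt(2))/(1*0 - 4)))) = 1/(sqrt(-80 + (4/9 + (I*sqrt(2))/(0 - 4)))) = 1/(sqrt(-80 + (4/9 + (I*sqrt(2))/(-4)))) = 1/(sqrt(-80 + (4/9 + (I*sqrt(2))*(-1/4)))) = 1/(sqrt(-80 + (4/9 - I*sqrt(2)/4))) = 1/(sqrt(-716/9 - I*sqrt(2)/4)) = 1/sqrt(-716/9 - I*sqrt(2)/4)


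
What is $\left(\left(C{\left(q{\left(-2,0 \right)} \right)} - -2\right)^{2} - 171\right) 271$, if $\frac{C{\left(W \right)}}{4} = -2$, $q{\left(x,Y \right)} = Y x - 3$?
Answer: $-36585$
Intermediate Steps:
$q{\left(x,Y \right)} = -3 + Y x$
$C{\left(W \right)} = -8$ ($C{\left(W \right)} = 4 \left(-2\right) = -8$)
$\left(\left(C{\left(q{\left(-2,0 \right)} \right)} - -2\right)^{2} - 171\right) 271 = \left(\left(-8 - -2\right)^{2} - 171\right) 271 = \left(\left(-8 + 2\right)^{2} - 171\right) 271 = \left(\left(-6\right)^{2} - 171\right) 271 = \left(36 - 171\right) 271 = \left(-135\right) 271 = -36585$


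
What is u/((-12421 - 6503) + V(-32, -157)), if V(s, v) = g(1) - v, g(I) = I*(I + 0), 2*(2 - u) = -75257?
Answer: -75261/37532 ≈ -2.0052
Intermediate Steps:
u = 75261/2 (u = 2 - ½*(-75257) = 2 + 75257/2 = 75261/2 ≈ 37631.)
g(I) = I² (g(I) = I*I = I²)
V(s, v) = 1 - v (V(s, v) = 1² - v = 1 - v)
u/((-12421 - 6503) + V(-32, -157)) = 75261/(2*((-12421 - 6503) + (1 - 1*(-157)))) = 75261/(2*(-18924 + (1 + 157))) = 75261/(2*(-18924 + 158)) = (75261/2)/(-18766) = (75261/2)*(-1/18766) = -75261/37532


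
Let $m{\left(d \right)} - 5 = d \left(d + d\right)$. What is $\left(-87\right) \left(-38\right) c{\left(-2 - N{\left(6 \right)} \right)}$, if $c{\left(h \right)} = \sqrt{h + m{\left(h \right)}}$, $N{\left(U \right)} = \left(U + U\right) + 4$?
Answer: $3306 \sqrt{635} \approx 83309.0$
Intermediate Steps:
$N{\left(U \right)} = 4 + 2 U$ ($N{\left(U \right)} = 2 U + 4 = 4 + 2 U$)
$m{\left(d \right)} = 5 + 2 d^{2}$ ($m{\left(d \right)} = 5 + d \left(d + d\right) = 5 + d 2 d = 5 + 2 d^{2}$)
$c{\left(h \right)} = \sqrt{5 + h + 2 h^{2}}$ ($c{\left(h \right)} = \sqrt{h + \left(5 + 2 h^{2}\right)} = \sqrt{5 + h + 2 h^{2}}$)
$\left(-87\right) \left(-38\right) c{\left(-2 - N{\left(6 \right)} \right)} = \left(-87\right) \left(-38\right) \sqrt{5 - \left(6 + 12\right) + 2 \left(-2 - \left(4 + 2 \cdot 6\right)\right)^{2}} = 3306 \sqrt{5 - 18 + 2 \left(-2 - \left(4 + 12\right)\right)^{2}} = 3306 \sqrt{5 - 18 + 2 \left(-2 - 16\right)^{2}} = 3306 \sqrt{5 - 18 + 2 \left(-18\right)^{2}} = 3306 \sqrt{5 - 18 + 2 \cdot 324} = 3306 \sqrt{5 - 18 + 648} = 3306 \sqrt{635}$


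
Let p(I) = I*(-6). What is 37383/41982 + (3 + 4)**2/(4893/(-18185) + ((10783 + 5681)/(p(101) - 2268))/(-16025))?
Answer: -2721390379800789/14997028360394 ≈ -181.46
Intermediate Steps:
p(I) = -6*I
37383/41982 + (3 + 4)**2/(4893/(-18185) + ((10783 + 5681)/(p(101) - 2268))/(-16025)) = 37383/41982 + (3 + 4)**2/(4893/(-18185) + ((10783 + 5681)/(-6*101 - 2268))/(-16025)) = 37383*(1/41982) + 7**2/(4893*(-1/18185) + (16464/(-606 - 2268))*(-1/16025)) = 12461/13994 + 49/(-4893/18185 + (16464/(-2874))*(-1/16025)) = 12461/13994 + 49/(-4893/18185 + (16464*(-1/2874))*(-1/16025)) = 12461/13994 + 49/(-4893/18185 - 2744/479*(-1/16025)) = 12461/13994 + 49/(-4893/18185 + 2744/7675975) = 12461/13994 + 49/(-7501729207/27917521075) = 12461/13994 + 49*(-27917521075/7501729207) = 12461/13994 - 195422647525/1071675601 = -2721390379800789/14997028360394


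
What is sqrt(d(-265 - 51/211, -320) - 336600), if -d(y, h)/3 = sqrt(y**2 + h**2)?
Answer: sqrt(-14985768600 - 1266*sqrt(1922785889))/211 ≈ 581.25*I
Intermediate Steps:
d(y, h) = -3*sqrt(h**2 + y**2) (d(y, h) = -3*sqrt(y**2 + h**2) = -3*sqrt(h**2 + y**2))
sqrt(d(-265 - 51/211, -320) - 336600) = sqrt(-3*sqrt((-320)**2 + (-265 - 51/211)**2) - 336600) = sqrt(-3*sqrt(102400 + (-265 - 51/211)**2) - 336600) = sqrt(-3*sqrt(102400 + (-55966/211)**2) - 336600) = sqrt(-3*sqrt(102400 + 3132193156/44521) - 336600) = sqrt(-6*sqrt(1922785889)/211 - 336600) = sqrt(-336600 - 6*sqrt(1922785889)/211)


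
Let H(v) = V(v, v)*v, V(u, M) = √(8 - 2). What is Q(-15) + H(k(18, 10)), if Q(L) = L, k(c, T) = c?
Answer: -15 + 18*√6 ≈ 29.091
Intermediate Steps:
V(u, M) = √6
H(v) = v*√6 (H(v) = √6*v = v*√6)
Q(-15) + H(k(18, 10)) = -15 + 18*√6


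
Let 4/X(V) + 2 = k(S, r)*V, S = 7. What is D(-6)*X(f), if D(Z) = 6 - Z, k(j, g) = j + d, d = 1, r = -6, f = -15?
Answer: -24/61 ≈ -0.39344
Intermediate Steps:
k(j, g) = 1 + j (k(j, g) = j + 1 = 1 + j)
X(V) = 4/(-2 + 8*V) (X(V) = 4/(-2 + (1 + 7)*V) = 4/(-2 + 8*V))
D(-6)*X(f) = (6 - 1*(-6))*(2/(-1 + 4*(-15))) = (6 + 6)*(2/(-1 - 60)) = 12*(2/(-61)) = 12*(2*(-1/61)) = 12*(-2/61) = -24/61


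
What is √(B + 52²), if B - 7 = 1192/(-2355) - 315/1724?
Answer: √11169031167391935/2030010 ≈ 52.061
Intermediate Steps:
B = 25623307/4060020 (B = 7 + (1192/(-2355) - 315/1724) = 7 + (1192*(-1/2355) - 315*1/1724) = 7 + (-1192/2355 - 315/1724) = 7 - 2796833/4060020 = 25623307/4060020 ≈ 6.3111)
√(B + 52²) = √(25623307/4060020 + 52²) = √(25623307/4060020 + 2704) = √(11003917387/4060020) = √11169031167391935/2030010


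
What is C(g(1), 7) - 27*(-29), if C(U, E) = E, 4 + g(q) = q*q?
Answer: 790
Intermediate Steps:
g(q) = -4 + q**2 (g(q) = -4 + q*q = -4 + q**2)
C(g(1), 7) - 27*(-29) = 7 - 27*(-29) = 7 + 783 = 790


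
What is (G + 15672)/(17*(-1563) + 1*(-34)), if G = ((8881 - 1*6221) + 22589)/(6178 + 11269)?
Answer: -273454633/464177435 ≈ -0.58912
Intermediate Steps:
G = 25249/17447 (G = ((8881 - 6221) + 22589)/17447 = (2660 + 22589)*(1/17447) = 25249*(1/17447) = 25249/17447 ≈ 1.4472)
(G + 15672)/(17*(-1563) + 1*(-34)) = (25249/17447 + 15672)/(17*(-1563) + 1*(-34)) = 273454633/(17447*(-26571 - 34)) = (273454633/17447)/(-26605) = (273454633/17447)*(-1/26605) = -273454633/464177435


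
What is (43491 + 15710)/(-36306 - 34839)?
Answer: -59201/71145 ≈ -0.83212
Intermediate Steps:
(43491 + 15710)/(-36306 - 34839) = 59201/(-71145) = 59201*(-1/71145) = -59201/71145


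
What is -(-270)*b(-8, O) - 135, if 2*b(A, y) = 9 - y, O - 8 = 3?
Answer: -405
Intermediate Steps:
O = 11 (O = 8 + 3 = 11)
b(A, y) = 9/2 - y/2 (b(A, y) = (9 - y)/2 = 9/2 - y/2)
-(-270)*b(-8, O) - 135 = -(-270)*(9/2 - ½*11) - 135 = -(-270)*(9/2 - 11/2) - 135 = -(-270)*(-1) - 135 = -135*2 - 135 = -270 - 135 = -405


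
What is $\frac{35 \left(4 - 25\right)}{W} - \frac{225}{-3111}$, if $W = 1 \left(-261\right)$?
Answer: $\frac{260590}{90219} \approx 2.8884$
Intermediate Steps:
$W = -261$
$\frac{35 \left(4 - 25\right)}{W} - \frac{225}{-3111} = \frac{35 \left(4 - 25\right)}{-261} - \frac{225}{-3111} = 35 \left(-21\right) \left(- \frac{1}{261}\right) - - \frac{75}{1037} = \left(-735\right) \left(- \frac{1}{261}\right) + \frac{75}{1037} = \frac{245}{87} + \frac{75}{1037} = \frac{260590}{90219}$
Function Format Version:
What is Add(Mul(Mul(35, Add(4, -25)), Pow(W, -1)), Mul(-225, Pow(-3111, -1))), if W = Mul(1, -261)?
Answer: Rational(260590, 90219) ≈ 2.8884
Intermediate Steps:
W = -261
Add(Mul(Mul(35, Add(4, -25)), Pow(W, -1)), Mul(-225, Pow(-3111, -1))) = Add(Mul(Mul(35, Add(4, -25)), Pow(-261, -1)), Mul(-225, Pow(-3111, -1))) = Add(Mul(Mul(35, -21), Rational(-1, 261)), Mul(-225, Rational(-1, 3111))) = Add(Mul(-735, Rational(-1, 261)), Rational(75, 1037)) = Add(Rational(245, 87), Rational(75, 1037)) = Rational(260590, 90219)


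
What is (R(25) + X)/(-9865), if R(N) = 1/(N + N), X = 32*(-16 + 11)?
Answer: 7999/493250 ≈ 0.016217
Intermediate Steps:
X = -160 (X = 32*(-5) = -160)
R(N) = 1/(2*N)
(R(25) + X)/(-9865) = ((1/2)/25 - 160)/(-9865) = ((1/2)*(1/25) - 160)*(-1/9865) = (1/50 - 160)*(-1/9865) = -7999/50*(-1/9865) = 7999/493250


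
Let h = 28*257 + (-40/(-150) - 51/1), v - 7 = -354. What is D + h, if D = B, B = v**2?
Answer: 1913314/15 ≈ 1.2755e+5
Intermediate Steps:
v = -347 (v = 7 - 354 = -347)
B = 120409 (B = (-347)**2 = 120409)
h = 107179/15 (h = 7196 + (-40*(-1/150) - 51*1) = 7196 + (4/15 - 51) = 7196 - 761/15 = 107179/15 ≈ 7145.3)
D = 120409
D + h = 120409 + 107179/15 = 1913314/15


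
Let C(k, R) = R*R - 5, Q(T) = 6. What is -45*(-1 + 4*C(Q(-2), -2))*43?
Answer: 9675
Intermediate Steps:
C(k, R) = -5 + R² (C(k, R) = R² - 5 = -5 + R²)
-45*(-1 + 4*C(Q(-2), -2))*43 = -45*(-1 + 4*(-5 + (-2)²))*43 = -45*(-1 + 4*(-5 + 4))*43 = -45*(-1 + 4*(-1))*43 = -45*(-1 - 4)*43 = -45*(-5)*43 = 225*43 = 9675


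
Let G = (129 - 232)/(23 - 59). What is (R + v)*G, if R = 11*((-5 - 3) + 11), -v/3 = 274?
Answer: -27089/12 ≈ -2257.4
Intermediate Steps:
v = -822 (v = -3*274 = -822)
R = 33 (R = 11*(-8 + 11) = 11*3 = 33)
G = 103/36 (G = -103/(-36) = -103*(-1/36) = 103/36 ≈ 2.8611)
(R + v)*G = (33 - 822)*(103/36) = -789*103/36 = -27089/12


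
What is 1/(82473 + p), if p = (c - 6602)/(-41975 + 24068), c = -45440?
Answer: 17907/1476896053 ≈ 1.2125e-5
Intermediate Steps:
p = 52042/17907 (p = (-45440 - 6602)/(-41975 + 24068) = -52042/(-17907) = -52042*(-1/17907) = 52042/17907 ≈ 2.9062)
1/(82473 + p) = 1/(82473 + 52042/17907) = 1/(1476896053/17907) = 17907/1476896053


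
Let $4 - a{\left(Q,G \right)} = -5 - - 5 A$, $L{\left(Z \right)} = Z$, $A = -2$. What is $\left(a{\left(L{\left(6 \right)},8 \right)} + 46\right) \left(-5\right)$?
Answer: $-325$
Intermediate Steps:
$a{\left(Q,G \right)} = 19$ ($a{\left(Q,G \right)} = 4 - \left(-5 - \left(-5\right) \left(-2\right)\right) = 4 - \left(-5 - 10\right) = 4 - -15 = 4 + 15 = 19$)
$\left(a{\left(L{\left(6 \right)},8 \right)} + 46\right) \left(-5\right) = \left(19 + 46\right) \left(-5\right) = 65 \left(-5\right) = -325$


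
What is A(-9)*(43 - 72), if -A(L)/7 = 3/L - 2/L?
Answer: -203/9 ≈ -22.556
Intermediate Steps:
A(L) = -7/L (A(L) = -7*(3/L - 2/L) = -7/L)
A(-9)*(43 - 72) = (-7/(-9))*(43 - 72) = -7*(-1/9)*(-29) = (7/9)*(-29) = -203/9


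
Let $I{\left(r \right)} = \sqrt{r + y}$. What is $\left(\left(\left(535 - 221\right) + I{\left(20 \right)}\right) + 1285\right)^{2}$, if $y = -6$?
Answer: $\left(1599 + \sqrt{14}\right)^{2} \approx 2.5688 \cdot 10^{6}$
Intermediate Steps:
$I{\left(r \right)} = \sqrt{-6 + r}$ ($I{\left(r \right)} = \sqrt{r - 6} = \sqrt{-6 + r}$)
$\left(\left(\left(535 - 221\right) + I{\left(20 \right)}\right) + 1285\right)^{2} = \left(\left(\left(535 - 221\right) + \sqrt{-6 + 20}\right) + 1285\right)^{2} = \left(\left(314 + \sqrt{14}\right) + 1285\right)^{2} = \left(1599 + \sqrt{14}\right)^{2}$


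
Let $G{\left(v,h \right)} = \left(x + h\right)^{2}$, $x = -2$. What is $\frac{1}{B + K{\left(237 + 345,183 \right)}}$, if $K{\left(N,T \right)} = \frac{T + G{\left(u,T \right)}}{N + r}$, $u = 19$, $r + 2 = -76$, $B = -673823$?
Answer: $- \frac{63}{42446731} \approx -1.4842 \cdot 10^{-6}$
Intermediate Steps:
$r = -78$ ($r = -2 - 76 = -78$)
$G{\left(v,h \right)} = \left(-2 + h\right)^{2}$
$K{\left(N,T \right)} = \frac{T + \left(-2 + T\right)^{2}}{-78 + N}$ ($K{\left(N,T \right)} = \frac{T + \left(-2 + T\right)^{2}}{N - 78} = \frac{T + \left(-2 + T\right)^{2}}{-78 + N}$)
$\frac{1}{B + K{\left(237 + 345,183 \right)}} = \frac{1}{-673823 + \frac{183 + \left(-2 + 183\right)^{2}}{-78 + \left(237 + 345\right)}} = \frac{1}{-673823 + \frac{183 + 181^{2}}{-78 + 582}} = \frac{1}{-673823 + \frac{183 + 32761}{504}} = \frac{1}{-673823 + \frac{1}{504} \cdot 32944} = \frac{1}{-673823 + \frac{4118}{63}} = \frac{1}{- \frac{42446731}{63}} = - \frac{63}{42446731}$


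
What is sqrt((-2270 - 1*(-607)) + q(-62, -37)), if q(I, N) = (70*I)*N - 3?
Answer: sqrt(158914) ≈ 398.64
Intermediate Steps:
q(I, N) = -3 + 70*I*N (q(I, N) = 70*I*N - 3 = -3 + 70*I*N)
sqrt((-2270 - 1*(-607)) + q(-62, -37)) = sqrt((-2270 - 1*(-607)) + (-3 + 70*(-62)*(-37))) = sqrt((-2270 + 607) + (-3 + 160580)) = sqrt(-1663 + 160577) = sqrt(158914)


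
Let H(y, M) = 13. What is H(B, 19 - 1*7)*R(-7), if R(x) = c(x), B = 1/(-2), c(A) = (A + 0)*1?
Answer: -91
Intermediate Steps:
c(A) = A (c(A) = A*1 = A)
B = -½ ≈ -0.50000
R(x) = x
H(B, 19 - 1*7)*R(-7) = 13*(-7) = -91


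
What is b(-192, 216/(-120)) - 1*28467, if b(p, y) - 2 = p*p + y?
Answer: 41986/5 ≈ 8397.2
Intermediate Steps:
b(p, y) = 2 + y + p² (b(p, y) = 2 + (p*p + y) = 2 + (p² + y) = 2 + (y + p²) = 2 + y + p²)
b(-192, 216/(-120)) - 1*28467 = (2 + 216/(-120) + (-192)²) - 1*28467 = (2 + 216*(-1/120) + 36864) - 28467 = (2 - 9/5 + 36864) - 28467 = 184321/5 - 28467 = 41986/5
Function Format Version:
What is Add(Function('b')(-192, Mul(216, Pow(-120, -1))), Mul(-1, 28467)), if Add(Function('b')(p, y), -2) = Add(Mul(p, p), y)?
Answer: Rational(41986, 5) ≈ 8397.2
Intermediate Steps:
Function('b')(p, y) = Add(2, y, Pow(p, 2)) (Function('b')(p, y) = Add(2, Add(Mul(p, p), y)) = Add(2, Add(Pow(p, 2), y)) = Add(2, Add(y, Pow(p, 2))) = Add(2, y, Pow(p, 2)))
Add(Function('b')(-192, Mul(216, Pow(-120, -1))), Mul(-1, 28467)) = Add(Add(2, Mul(216, Pow(-120, -1)), Pow(-192, 2)), Mul(-1, 28467)) = Add(Add(2, Mul(216, Rational(-1, 120)), 36864), -28467) = Add(Add(2, Rational(-9, 5), 36864), -28467) = Add(Rational(184321, 5), -28467) = Rational(41986, 5)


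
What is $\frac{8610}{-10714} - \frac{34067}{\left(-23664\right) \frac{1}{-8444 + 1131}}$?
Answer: $- \frac{1334701842167}{126768048} \approx -10529.0$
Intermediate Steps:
$\frac{8610}{-10714} - \frac{34067}{\left(-23664\right) \frac{1}{-8444 + 1131}} = 8610 \left(- \frac{1}{10714}\right) - \frac{34067}{\left(-23664\right) \frac{1}{-7313}} = - \frac{4305}{5357} - \frac{34067}{\left(-23664\right) \left(- \frac{1}{7313}\right)} = - \frac{4305}{5357} - \frac{34067}{\frac{23664}{7313}} = - \frac{4305}{5357} - \frac{249131971}{23664} = - \frac{1334701842167}{126768048}$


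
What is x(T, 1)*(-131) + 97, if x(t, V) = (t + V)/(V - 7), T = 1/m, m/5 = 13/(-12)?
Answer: 44773/390 ≈ 114.80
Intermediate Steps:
m = -65/12 (m = 5*(13/(-12)) = 5*(13*(-1/12)) = 5*(-13/12) = -65/12 ≈ -5.4167)
T = -12/65 (T = 1/(-65/12) = -12/65 ≈ -0.18462)
x(t, V) = (V + t)/(-7 + V)
x(T, 1)*(-131) + 97 = ((1 - 12/65)/(-7 + 1))*(-131) + 97 = ((53/65)/(-6))*(-131) + 97 = -⅙*53/65*(-131) + 97 = -53/390*(-131) + 97 = 6943/390 + 97 = 44773/390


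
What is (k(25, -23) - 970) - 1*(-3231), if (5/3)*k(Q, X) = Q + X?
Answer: 11311/5 ≈ 2262.2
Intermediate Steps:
k(Q, X) = 3*Q/5 + 3*X/5 (k(Q, X) = 3*(Q + X)/5 = 3*Q/5 + 3*X/5)
(k(25, -23) - 970) - 1*(-3231) = (((⅗)*25 + (⅗)*(-23)) - 970) - 1*(-3231) = ((15 - 69/5) - 970) + 3231 = (6/5 - 970) + 3231 = -4844/5 + 3231 = 11311/5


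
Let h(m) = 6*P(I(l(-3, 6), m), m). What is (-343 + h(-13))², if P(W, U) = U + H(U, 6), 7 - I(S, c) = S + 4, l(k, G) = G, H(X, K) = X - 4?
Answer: 273529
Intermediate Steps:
H(X, K) = -4 + X
I(S, c) = 3 - S (I(S, c) = 7 - (S + 4) = 7 - (4 + S) = 7 + (-4 - S) = 3 - S)
P(W, U) = -4 + 2*U (P(W, U) = U + (-4 + U) = -4 + 2*U)
h(m) = -24 + 12*m (h(m) = 6*(-4 + 2*m) = -24 + 12*m)
(-343 + h(-13))² = (-343 + (-24 + 12*(-13)))² = (-343 + (-24 - 156))² = (-343 - 180)² = (-523)² = 273529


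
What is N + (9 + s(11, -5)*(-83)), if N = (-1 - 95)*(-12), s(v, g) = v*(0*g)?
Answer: 1161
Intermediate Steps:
s(v, g) = 0 (s(v, g) = v*0 = 0)
N = 1152 (N = -96*(-12) = 1152)
N + (9 + s(11, -5)*(-83)) = 1152 + (9 + 0*(-83)) = 1152 + (9 + 0) = 1152 + 9 = 1161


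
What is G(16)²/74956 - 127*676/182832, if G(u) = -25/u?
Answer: -7919601409/16866898944 ≈ -0.46953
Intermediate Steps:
G(16)²/74956 - 127*676/182832 = (-25/16)²/74956 - 127*676/182832 = (-25*1/16)²*(1/74956) - 85852*1/182832 = (-25/16)²*(1/74956) - 1651/3516 = (625/256)*(1/74956) - 1651/3516 = 625/19188736 - 1651/3516 = -7919601409/16866898944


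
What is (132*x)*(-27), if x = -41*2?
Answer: 292248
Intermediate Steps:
x = -82
(132*x)*(-27) = (132*(-82))*(-27) = -10824*(-27) = 292248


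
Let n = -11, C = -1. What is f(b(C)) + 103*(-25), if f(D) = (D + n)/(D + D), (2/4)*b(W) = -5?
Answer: -51479/20 ≈ -2573.9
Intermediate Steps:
b(W) = -10 (b(W) = 2*(-5) = -10)
f(D) = (-11 + D)/(2*D) (f(D) = (D - 11)/(D + D) = (-11 + D)/((2*D)) = (-11 + D)*(1/(2*D)) = (-11 + D)/(2*D))
f(b(C)) + 103*(-25) = (½)*(-11 - 10)/(-10) + 103*(-25) = (½)*(-⅒)*(-21) - 2575 = 21/20 - 2575 = -51479/20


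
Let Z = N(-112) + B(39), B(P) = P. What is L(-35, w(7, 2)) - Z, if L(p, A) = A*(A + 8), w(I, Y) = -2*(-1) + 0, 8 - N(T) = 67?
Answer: 40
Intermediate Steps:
N(T) = -59 (N(T) = 8 - 1*67 = 8 - 67 = -59)
w(I, Y) = 2 (w(I, Y) = 2 + 0 = 2)
L(p, A) = A*(8 + A)
Z = -20 (Z = -59 + 39 = -20)
L(-35, w(7, 2)) - Z = 2*(8 + 2) - 1*(-20) = 2*10 + 20 = 20 + 20 = 40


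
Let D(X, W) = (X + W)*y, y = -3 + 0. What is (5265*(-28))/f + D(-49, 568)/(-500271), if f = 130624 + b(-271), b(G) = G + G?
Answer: -12257902191/10846042037 ≈ -1.1302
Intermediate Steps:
y = -3
b(G) = 2*G
D(X, W) = -3*W - 3*X (D(X, W) = (X + W)*(-3) = (W + X)*(-3) = -3*W - 3*X)
f = 130082 (f = 130624 + 2*(-271) = 130624 - 542 = 130082)
(5265*(-28))/f + D(-49, 568)/(-500271) = (5265*(-28))/130082 + (-3*568 - 3*(-49))/(-500271) = -147420*1/130082 + (-1704 + 147)*(-1/500271) = -73710/65041 - 1557*(-1/500271) = -73710/65041 + 519/166757 = -12257902191/10846042037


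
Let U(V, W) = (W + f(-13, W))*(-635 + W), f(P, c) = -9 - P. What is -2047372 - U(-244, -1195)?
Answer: -4226902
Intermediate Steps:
U(V, W) = (-635 + W)*(4 + W) (U(V, W) = (W + (-9 - 1*(-13)))*(-635 + W) = (W + (-9 + 13))*(-635 + W) = (W + 4)*(-635 + W) = (4 + W)*(-635 + W) = (-635 + W)*(4 + W))
-2047372 - U(-244, -1195) = -2047372 - (-2540 + (-1195)² - 631*(-1195)) = -2047372 - (-2540 + 1428025 + 754045) = -2047372 - 1*2179530 = -2047372 - 2179530 = -4226902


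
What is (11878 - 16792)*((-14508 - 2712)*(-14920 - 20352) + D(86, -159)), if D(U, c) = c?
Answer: -2984683408434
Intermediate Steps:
(11878 - 16792)*((-14508 - 2712)*(-14920 - 20352) + D(86, -159)) = (11878 - 16792)*((-14508 - 2712)*(-14920 - 20352) - 159) = -4914*(-17220*(-35272) - 159) = -4914*(607383840 - 159) = -4914*607383681 = -2984683408434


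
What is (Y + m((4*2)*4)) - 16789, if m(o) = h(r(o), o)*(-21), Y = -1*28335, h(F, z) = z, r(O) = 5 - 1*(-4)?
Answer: -45796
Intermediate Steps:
r(O) = 9 (r(O) = 5 + 4 = 9)
Y = -28335
m(o) = -21*o (m(o) = o*(-21) = -21*o)
(Y + m((4*2)*4)) - 16789 = (-28335 - 21*4*2*4) - 16789 = (-28335 - 168*4) - 16789 = (-28335 - 21*32) - 16789 = (-28335 - 672) - 16789 = -29007 - 16789 = -45796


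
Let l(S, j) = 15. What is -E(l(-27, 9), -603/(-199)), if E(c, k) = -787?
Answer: 787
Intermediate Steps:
-E(l(-27, 9), -603/(-199)) = -1*(-787) = 787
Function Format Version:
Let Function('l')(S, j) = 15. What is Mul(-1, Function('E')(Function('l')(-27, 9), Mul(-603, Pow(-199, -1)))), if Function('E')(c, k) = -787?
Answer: 787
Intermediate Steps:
Mul(-1, Function('E')(Function('l')(-27, 9), Mul(-603, Pow(-199, -1)))) = Mul(-1, -787) = 787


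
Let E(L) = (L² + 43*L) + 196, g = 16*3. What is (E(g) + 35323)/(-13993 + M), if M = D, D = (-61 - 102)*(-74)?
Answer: -39887/1931 ≈ -20.656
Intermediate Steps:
g = 48
E(L) = 196 + L² + 43*L
D = 12062 (D = -163*(-74) = 12062)
M = 12062
(E(g) + 35323)/(-13993 + M) = ((196 + 48² + 43*48) + 35323)/(-13993 + 12062) = ((196 + 2304 + 2064) + 35323)/(-1931) = (4564 + 35323)*(-1/1931) = 39887*(-1/1931) = -39887/1931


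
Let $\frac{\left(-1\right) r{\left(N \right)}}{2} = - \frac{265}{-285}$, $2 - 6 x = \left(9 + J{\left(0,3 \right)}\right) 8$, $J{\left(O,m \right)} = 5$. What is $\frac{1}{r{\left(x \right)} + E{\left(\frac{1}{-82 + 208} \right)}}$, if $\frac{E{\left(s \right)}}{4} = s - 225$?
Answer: $- \frac{1197}{1079488} \approx -0.0011089$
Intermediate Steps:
$E{\left(s \right)} = -900 + 4 s$ ($E{\left(s \right)} = 4 \left(s - 225\right) = 4 \left(-225 + s\right) = -900 + 4 s$)
$x = - \frac{55}{3}$ ($x = \frac{1}{3} - \frac{\left(9 + 5\right) 8}{6} = \frac{1}{3} - \frac{14 \cdot 8}{6} = \frac{1}{3} - \frac{56}{3} = - \frac{55}{3} \approx -18.333$)
$r{\left(N \right)} = - \frac{106}{57}$ ($r{\left(N \right)} = - 2 \left(- \frac{265}{-285}\right) = - 2 \left(\left(-265\right) \left(- \frac{1}{285}\right)\right) = \left(-2\right) \frac{53}{57} = - \frac{106}{57}$)
$\frac{1}{r{\left(x \right)} + E{\left(\frac{1}{-82 + 208} \right)}} = \frac{1}{- \frac{106}{57} - \left(900 - \frac{4}{-82 + 208}\right)} = \frac{1}{- \frac{106}{57} - \left(900 - \frac{4}{126}\right)} = \frac{1}{- \frac{106}{57} + \left(-900 + 4 \cdot \frac{1}{126}\right)} = \frac{1}{- \frac{106}{57} + \left(-900 + \frac{2}{63}\right)} = \frac{1}{- \frac{106}{57} - \frac{56698}{63}} = \frac{1}{- \frac{1079488}{1197}} = - \frac{1197}{1079488}$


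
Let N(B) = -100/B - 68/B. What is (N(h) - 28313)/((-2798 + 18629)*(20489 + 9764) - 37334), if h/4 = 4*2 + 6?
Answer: -28316/478897909 ≈ -5.9127e-5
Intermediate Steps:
h = 56 (h = 4*(4*2 + 6) = 4*(8 + 6) = 4*14 = 56)
N(B) = -168/B
(N(h) - 28313)/((-2798 + 18629)*(20489 + 9764) - 37334) = (-168/56 - 28313)/((-2798 + 18629)*(20489 + 9764) - 37334) = (-168*1/56 - 28313)/(15831*30253 - 37334) = (-3 - 28313)/(478935243 - 37334) = -28316/478897909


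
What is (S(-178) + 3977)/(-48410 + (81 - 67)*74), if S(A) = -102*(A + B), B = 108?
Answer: -11117/47374 ≈ -0.23466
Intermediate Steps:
S(A) = -11016 - 102*A (S(A) = -102*(A + 108) = -102*(108 + A) = -11016 - 102*A)
(S(-178) + 3977)/(-48410 + (81 - 67)*74) = ((-11016 - 102*(-178)) + 3977)/(-48410 + (81 - 67)*74) = ((-11016 + 18156) + 3977)/(-48410 + 14*74) = (7140 + 3977)/(-48410 + 1036) = 11117/(-47374) = 11117*(-1/47374) = -11117/47374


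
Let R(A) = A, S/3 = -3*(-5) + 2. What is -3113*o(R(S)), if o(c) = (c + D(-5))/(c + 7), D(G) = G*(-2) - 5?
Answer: -87164/29 ≈ -3005.7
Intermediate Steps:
D(G) = -5 - 2*G (D(G) = -2*G - 5 = -5 - 2*G)
S = 51 (S = 3*(-3*(-5) + 2) = 3*(15 + 2) = 3*17 = 51)
o(c) = (5 + c)/(7 + c) (o(c) = (c + (-5 - 2*(-5)))/(c + 7) = (c + (-5 + 10))/(7 + c) = (c + 5)/(7 + c) = (5 + c)/(7 + c))
-3113*o(R(S)) = -3113*(5 + 51)/(7 + 51) = -3113*56/58 = -3113*28/29 = -87164/29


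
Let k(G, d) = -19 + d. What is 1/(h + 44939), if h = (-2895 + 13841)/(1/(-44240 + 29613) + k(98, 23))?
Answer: 58507/2789353215 ≈ 2.0975e-5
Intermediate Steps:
h = 160107142/58507 (h = (-2895 + 13841)/(1/(-44240 + 29613) + (-19 + 23)) = 10946/(1/(-14627) + 4) = 10946/(-1/14627 + 4) = 10946/(58507/14627) = 10946*(14627/58507) = 160107142/58507 ≈ 2736.5)
1/(h + 44939) = 1/(160107142/58507 + 44939) = 1/(2789353215/58507) = 58507/2789353215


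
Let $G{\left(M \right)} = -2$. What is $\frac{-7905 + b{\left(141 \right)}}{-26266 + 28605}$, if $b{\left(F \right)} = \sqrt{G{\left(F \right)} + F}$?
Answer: $- \frac{7905}{2339} + \frac{\sqrt{139}}{2339} \approx -3.3746$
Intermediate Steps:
$b{\left(F \right)} = \sqrt{-2 + F}$
$\frac{-7905 + b{\left(141 \right)}}{-26266 + 28605} = \frac{-7905 + \sqrt{-2 + 141}}{-26266 + 28605} = \frac{-7905 + \sqrt{139}}{2339} = \left(-7905 + \sqrt{139}\right) \frac{1}{2339} = - \frac{7905}{2339} + \frac{\sqrt{139}}{2339}$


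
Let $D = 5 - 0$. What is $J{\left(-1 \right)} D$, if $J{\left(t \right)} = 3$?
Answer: $15$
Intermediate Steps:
$D = 5$ ($D = 5 + 0 = 5$)
$J{\left(-1 \right)} D = 3 \cdot 5 = 15$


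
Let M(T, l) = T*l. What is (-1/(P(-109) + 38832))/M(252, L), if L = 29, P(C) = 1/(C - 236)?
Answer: -115/32635187004 ≈ -3.5238e-9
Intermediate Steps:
P(C) = 1/(-236 + C)
(-1/(P(-109) + 38832))/M(252, L) = (-1/(1/(-236 - 109) + 38832))/((252*29)) = -1/(1/(-345) + 38832)/7308 = -1/(-1/345 + 38832)*(1/7308) = -1/13397039/345*(1/7308) = -1*345/13397039*(1/7308) = -345/13397039*1/7308 = -115/32635187004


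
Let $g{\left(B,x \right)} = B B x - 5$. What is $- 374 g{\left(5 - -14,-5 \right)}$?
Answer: $676940$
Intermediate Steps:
$g{\left(B,x \right)} = -5 + x B^{2}$ ($g{\left(B,x \right)} = B^{2} x - 5 = x B^{2} - 5 = -5 + x B^{2}$)
$- 374 g{\left(5 - -14,-5 \right)} = - 374 \left(-5 - 5 \left(5 - -14\right)^{2}\right) = - 374 \left(-5 - 5 \left(5 + 14\right)^{2}\right) = - 374 \left(-5 - 5 \cdot 19^{2}\right) = - 374 \left(-5 - 1805\right) = \left(-374\right) \left(-1810\right) = 676940$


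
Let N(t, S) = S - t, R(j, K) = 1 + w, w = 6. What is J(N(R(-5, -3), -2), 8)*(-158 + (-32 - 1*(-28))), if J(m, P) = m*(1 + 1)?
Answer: 2916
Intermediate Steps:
R(j, K) = 7 (R(j, K) = 1 + 6 = 7)
J(m, P) = 2*m (J(m, P) = m*2 = 2*m)
J(N(R(-5, -3), -2), 8)*(-158 + (-32 - 1*(-28))) = (2*(-2 - 1*7))*(-158 + (-32 - 1*(-28))) = (2*(-2 - 7))*(-158 + (-32 + 28)) = (2*(-9))*(-158 - 4) = -18*(-162) = 2916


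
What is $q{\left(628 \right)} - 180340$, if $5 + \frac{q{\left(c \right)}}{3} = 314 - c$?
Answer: $-181297$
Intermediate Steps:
$q{\left(c \right)} = 927 - 3 c$ ($q{\left(c \right)} = -15 + 3 \left(314 - c\right) = -15 - \left(-942 + 3 c\right) = 927 - 3 c$)
$q{\left(628 \right)} - 180340 = \left(927 - 1884\right) - 180340 = -957 - 180340 = -181297$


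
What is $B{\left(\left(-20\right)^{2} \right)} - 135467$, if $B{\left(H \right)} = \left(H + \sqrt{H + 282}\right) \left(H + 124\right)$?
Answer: $74133 + 524 \sqrt{682} \approx 87817.0$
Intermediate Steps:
$B{\left(H \right)} = \left(124 + H\right) \left(H + \sqrt{282 + H}\right)$ ($B{\left(H \right)} = \left(H + \sqrt{282 + H}\right) \left(124 + H\right) = \left(124 + H\right) \left(H + \sqrt{282 + H}\right)$)
$B{\left(\left(-20\right)^{2} \right)} - 135467 = \left(\left(\left(-20\right)^{2}\right)^{2} + 124 \left(-20\right)^{2} + 124 \sqrt{282 + \left(-20\right)^{2}} + \left(-20\right)^{2} \sqrt{282 + \left(-20\right)^{2}}\right) - 135467 = \left(400^{2} + 124 \cdot 400 + 124 \sqrt{282 + 400} + 400 \sqrt{282 + 400}\right) - 135467 = \left(160000 + 49600 + 124 \sqrt{682} + 400 \sqrt{682}\right) - 135467 = \left(209600 + 524 \sqrt{682}\right) - 135467 = 74133 + 524 \sqrt{682}$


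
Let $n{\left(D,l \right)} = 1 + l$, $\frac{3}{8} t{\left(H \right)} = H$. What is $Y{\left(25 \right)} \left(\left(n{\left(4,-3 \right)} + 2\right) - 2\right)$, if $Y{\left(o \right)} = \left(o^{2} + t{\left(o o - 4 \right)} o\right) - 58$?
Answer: $-83934$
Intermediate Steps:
$t{\left(H \right)} = \frac{8 H}{3}$
$Y{\left(o \right)} = -58 + o^{2} + o \left(- \frac{32}{3} + \frac{8 o^{2}}{3}\right)$ ($Y{\left(o \right)} = \left(o^{2} + \frac{8 \left(o o - 4\right)}{3} o\right) - 58 = \left(o^{2} + \frac{8 \left(o^{2} - 4\right)}{3} o\right) - 58 = \left(o^{2} + \frac{8 \left(-4 + o^{2}\right)}{3} o\right) - 58 = \left(o^{2} + \left(- \frac{32}{3} + \frac{8 o^{2}}{3}\right) o\right) - 58 = \left(o^{2} + o \left(- \frac{32}{3} + \frac{8 o^{2}}{3}\right)\right) - 58 = -58 + o^{2} + o \left(- \frac{32}{3} + \frac{8 o^{2}}{3}\right)$)
$Y{\left(25 \right)} \left(\left(n{\left(4,-3 \right)} + 2\right) - 2\right) = \left(-58 + 25^{2} + \frac{8}{3} \cdot 25 \left(-4 + 25^{2}\right)\right) \left(\left(\left(1 - 3\right) + 2\right) - 2\right) = \left(-58 + 625 + \frac{8}{3} \cdot 25 \left(-4 + 625\right)\right) \left(\left(-2 + 2\right) - 2\right) = \left(-58 + 625 + \frac{8}{3} \cdot 25 \cdot 621\right) \left(0 - 2\right) = \left(-58 + 625 + 41400\right) \left(-2\right) = 41967 \left(-2\right) = -83934$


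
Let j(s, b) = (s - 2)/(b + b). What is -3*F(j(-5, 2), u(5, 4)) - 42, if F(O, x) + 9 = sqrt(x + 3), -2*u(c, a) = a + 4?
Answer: -15 - 3*I ≈ -15.0 - 3.0*I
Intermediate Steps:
u(c, a) = -2 - a/2 (u(c, a) = -(a + 4)/2 = -(4 + a)/2 = -2 - a/2)
j(s, b) = (-2 + s)/(2*b) (j(s, b) = (-2 + s)/((2*b)) = (-2 + s)*(1/(2*b)) = (-2 + s)/(2*b))
F(O, x) = -9 + sqrt(3 + x) (F(O, x) = -9 + sqrt(x + 3) = -9 + sqrt(3 + x))
-3*F(j(-5, 2), u(5, 4)) - 42 = -3*(-9 + sqrt(3 + (-2 - 1/2*4))) - 42 = -3*(-9 + sqrt(3 + (-2 - 2))) - 42 = -3*(-9 + sqrt(3 - 4)) - 42 = -3*(-9 + sqrt(-1)) - 42 = -3*(-9 + I) - 42 = (27 - 3*I) - 42 = -15 - 3*I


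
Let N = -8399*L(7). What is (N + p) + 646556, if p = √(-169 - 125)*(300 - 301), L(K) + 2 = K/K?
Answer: 654955 - 7*I*√6 ≈ 6.5496e+5 - 17.146*I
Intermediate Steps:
L(K) = -1 (L(K) = -2 + K/K = -2 + 1 = -1)
N = 8399 (N = -8399*(-1) = 8399)
p = -7*I*√6 (p = √(-294)*(-1) = (7*I*√6)*(-1) = -7*I*√6 ≈ -17.146*I)
(N + p) + 646556 = (8399 - 7*I*√6) + 646556 = 654955 - 7*I*√6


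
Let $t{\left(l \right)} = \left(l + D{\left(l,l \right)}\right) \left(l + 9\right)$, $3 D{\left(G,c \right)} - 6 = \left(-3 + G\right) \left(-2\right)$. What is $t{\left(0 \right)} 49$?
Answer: $1764$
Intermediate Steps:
$D{\left(G,c \right)} = 4 - \frac{2 G}{3}$ ($D{\left(G,c \right)} = 2 + \frac{\left(-3 + G\right) \left(-2\right)}{3} = 2 + \frac{6 - 2 G}{3} = 2 - \left(-2 + \frac{2 G}{3}\right) = 4 - \frac{2 G}{3}$)
$t{\left(l \right)} = \left(4 + \frac{l}{3}\right) \left(9 + l\right)$ ($t{\left(l \right)} = \left(l - \left(-4 + \frac{2 l}{3}\right)\right) \left(l + 9\right) = \left(4 + \frac{l}{3}\right) \left(9 + l\right)$)
$t{\left(0 \right)} 49 = \left(36 + 7 \cdot 0 + \frac{0^{2}}{3}\right) 49 = \left(36 + 0 + \frac{1}{3} \cdot 0\right) 49 = \left(36 + 0 + 0\right) 49 = 36 \cdot 49 = 1764$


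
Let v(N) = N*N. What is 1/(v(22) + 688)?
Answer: 1/1172 ≈ 0.00085324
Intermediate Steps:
v(N) = N**2
1/(v(22) + 688) = 1/(22**2 + 688) = 1/(484 + 688) = 1/1172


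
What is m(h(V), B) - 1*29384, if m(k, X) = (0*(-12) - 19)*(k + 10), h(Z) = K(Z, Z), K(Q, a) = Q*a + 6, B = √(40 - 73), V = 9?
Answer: -31227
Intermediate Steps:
B = I*√33 (B = √(-33) = I*√33 ≈ 5.7446*I)
K(Q, a) = 6 + Q*a
h(Z) = 6 + Z² (h(Z) = 6 + Z*Z = 6 + Z²)
m(k, X) = -190 - 19*k (m(k, X) = (0 - 19)*(10 + k) = -19*(10 + k) = -190 - 19*k)
m(h(V), B) - 1*29384 = (-190 - 19*(6 + 9²)) - 1*29384 = (-190 - 19*(6 + 81)) - 29384 = (-190 - 19*87) - 29384 = (-190 - 1653) - 29384 = -1843 - 29384 = -31227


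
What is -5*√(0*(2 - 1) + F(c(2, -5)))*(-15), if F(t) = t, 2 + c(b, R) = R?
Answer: 75*I*√7 ≈ 198.43*I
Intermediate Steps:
c(b, R) = -2 + R
-5*√(0*(2 - 1) + F(c(2, -5)))*(-15) = -5*√(0*(2 - 1) + (-2 - 5))*(-15) = -5*√(0*1 - 7)*(-15) = -5*√(0 - 7)*(-15) = -5*I*√7*(-15) = 75*I*√7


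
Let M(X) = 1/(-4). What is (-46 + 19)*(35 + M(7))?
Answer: -3753/4 ≈ -938.25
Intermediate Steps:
M(X) = -¼
(-46 + 19)*(35 + M(7)) = (-46 + 19)*(35 - ¼) = -27*139/4 = -3753/4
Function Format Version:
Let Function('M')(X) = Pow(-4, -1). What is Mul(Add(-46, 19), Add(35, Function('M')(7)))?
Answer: Rational(-3753, 4) ≈ -938.25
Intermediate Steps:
Function('M')(X) = Rational(-1, 4)
Mul(Add(-46, 19), Add(35, Function('M')(7))) = Mul(Add(-46, 19), Add(35, Rational(-1, 4))) = Mul(-27, Rational(139, 4)) = Rational(-3753, 4)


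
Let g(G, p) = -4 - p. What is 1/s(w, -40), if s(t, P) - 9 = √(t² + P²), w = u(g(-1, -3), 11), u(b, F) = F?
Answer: -9/1640 + √1721/1640 ≈ 0.019808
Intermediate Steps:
w = 11
s(t, P) = 9 + √(P² + t²) (s(t, P) = 9 + √(t² + P²) = 9 + √(P² + t²))
1/s(w, -40) = 1/(9 + √((-40)² + 11²)) = 1/(9 + √(1600 + 121)) = 1/(9 + √1721)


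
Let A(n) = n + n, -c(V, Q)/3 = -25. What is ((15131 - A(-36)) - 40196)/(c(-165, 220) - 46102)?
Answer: 24993/46027 ≈ 0.54301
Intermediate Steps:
c(V, Q) = 75 (c(V, Q) = -3*(-25) = 75)
A(n) = 2*n
((15131 - A(-36)) - 40196)/(c(-165, 220) - 46102) = ((15131 - 2*(-36)) - 40196)/(75 - 46102) = ((15131 - 1*(-72)) - 40196)/(-46027) = ((15131 + 72) - 40196)*(-1/46027) = (15203 - 40196)*(-1/46027) = -24993*(-1/46027) = 24993/46027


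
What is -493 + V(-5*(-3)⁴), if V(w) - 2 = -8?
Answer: -499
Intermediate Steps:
V(w) = -6 (V(w) = 2 - 8 = -6)
-493 + V(-5*(-3)⁴) = -493 - 6 = -499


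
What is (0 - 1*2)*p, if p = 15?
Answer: -30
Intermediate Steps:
(0 - 1*2)*p = (0 - 1*2)*15 = (0 - 2)*15 = -2*15 = -30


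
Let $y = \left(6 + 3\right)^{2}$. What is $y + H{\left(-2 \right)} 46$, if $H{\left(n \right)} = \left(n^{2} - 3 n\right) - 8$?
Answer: $173$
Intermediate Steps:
$y = 81$ ($y = 9^{2} = 81$)
$H{\left(n \right)} = -8 + n^{2} - 3 n$
$y + H{\left(-2 \right)} 46 = 81 + \left(-8 + \left(-2\right)^{2} - -6\right) 46 = 81 + \left(-8 + 4 + 6\right) 46 = 81 + 2 \cdot 46 = 81 + 92 = 173$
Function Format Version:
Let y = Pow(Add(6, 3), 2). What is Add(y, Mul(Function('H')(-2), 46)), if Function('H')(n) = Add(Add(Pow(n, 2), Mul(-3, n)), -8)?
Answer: 173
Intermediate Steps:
y = 81 (y = Pow(9, 2) = 81)
Function('H')(n) = Add(-8, Pow(n, 2), Mul(-3, n))
Add(y, Mul(Function('H')(-2), 46)) = Add(81, Mul(Add(-8, Pow(-2, 2), Mul(-3, -2)), 46)) = Add(81, Mul(Add(-8, 4, 6), 46)) = Add(81, Mul(2, 46)) = Add(81, 92) = 173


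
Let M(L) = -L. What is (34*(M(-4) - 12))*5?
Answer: -1360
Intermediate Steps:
(34*(M(-4) - 12))*5 = (34*(-1*(-4) - 12))*5 = (34*(4 - 12))*5 = (34*(-8))*5 = -272*5 = -1360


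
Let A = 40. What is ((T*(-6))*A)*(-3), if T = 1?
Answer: 720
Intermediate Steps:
((T*(-6))*A)*(-3) = ((1*(-6))*40)*(-3) = -6*40*(-3) = -240*(-3) = 720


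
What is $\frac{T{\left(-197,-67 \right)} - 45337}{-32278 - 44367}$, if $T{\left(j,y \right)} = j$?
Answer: $\frac{45534}{76645} \approx 0.59409$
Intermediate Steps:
$\frac{T{\left(-197,-67 \right)} - 45337}{-32278 - 44367} = \frac{-197 - 45337}{-32278 - 44367} = - \frac{45534}{-76645} = \left(-45534\right) \left(- \frac{1}{76645}\right) = \frac{45534}{76645}$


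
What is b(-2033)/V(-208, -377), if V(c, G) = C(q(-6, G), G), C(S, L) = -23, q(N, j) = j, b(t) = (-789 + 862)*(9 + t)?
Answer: 6424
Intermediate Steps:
b(t) = 657 + 73*t (b(t) = 73*(9 + t) = 657 + 73*t)
V(c, G) = -23
b(-2033)/V(-208, -377) = (657 + 73*(-2033))/(-23) = (657 - 148409)*(-1/23) = -147752*(-1/23) = 6424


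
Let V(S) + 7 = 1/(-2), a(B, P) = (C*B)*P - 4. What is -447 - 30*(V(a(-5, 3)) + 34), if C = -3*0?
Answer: -1242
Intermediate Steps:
C = 0
a(B, P) = -4 (a(B, P) = (0*B)*P - 4 = 0*P - 4 = 0 - 4 = -4)
V(S) = -15/2 (V(S) = -7 + 1/(-2) = -7 + 1*(-½) = -7 - ½ = -15/2)
-447 - 30*(V(a(-5, 3)) + 34) = -447 - 30*(-15/2 + 34) = -447 - 30*53/2 = -447 - 795 = -1242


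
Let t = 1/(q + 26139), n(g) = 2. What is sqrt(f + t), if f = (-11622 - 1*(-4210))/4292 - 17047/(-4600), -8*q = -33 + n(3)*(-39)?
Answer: sqrt(28949862894655791298)/3824751420 ≈ 1.4068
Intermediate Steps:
q = 111/8 (q = -(-33 + 2*(-39))/8 = -(-33 - 78)/8 = -1/8*(-111) = 111/8 ≈ 13.875)
f = 9767631/4935800 (f = (-11622 + 4210)*(1/4292) - 17047*(-1/4600) = -7412*1/4292 + 17047/4600 = -1853/1073 + 17047/4600 = 9767631/4935800 ≈ 1.9789)
t = 8/209223 (t = 1/(111/8 + 26139) = 1/(209223/8) = 8/209223 ≈ 3.8237e-5)
sqrt(f + t) = sqrt(9767631/4935800 + 8/209223) = sqrt(2043652547113/1032682883400) = sqrt(28949862894655791298)/3824751420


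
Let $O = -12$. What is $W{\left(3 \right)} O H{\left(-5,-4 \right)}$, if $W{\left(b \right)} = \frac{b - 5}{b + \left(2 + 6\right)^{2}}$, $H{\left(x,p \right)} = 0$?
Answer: $0$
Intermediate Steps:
$W{\left(b \right)} = \frac{-5 + b}{64 + b}$ ($W{\left(b \right)} = \frac{-5 + b}{b + 8^{2}} = \frac{-5 + b}{b + 64} = \frac{-5 + b}{64 + b}$)
$W{\left(3 \right)} O H{\left(-5,-4 \right)} = \frac{-5 + 3}{64 + 3} \left(-12\right) 0 = \frac{1}{67} \left(-2\right) \left(-12\right) 0 = \left(- \frac{2}{67}\right) \left(-12\right) 0 = \frac{24}{67} \cdot 0 = 0$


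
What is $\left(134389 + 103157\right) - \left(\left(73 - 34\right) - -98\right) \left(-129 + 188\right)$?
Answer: $229463$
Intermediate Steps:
$\left(134389 + 103157\right) - \left(\left(73 - 34\right) - -98\right) \left(-129 + 188\right) = 237546 - \left(39 + 98\right) 59 = 237546 - 137 \cdot 59 = 237546 - 8083 = 229463$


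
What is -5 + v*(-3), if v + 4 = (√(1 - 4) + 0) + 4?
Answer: -5 - 3*I*√3 ≈ -5.0 - 5.1962*I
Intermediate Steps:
v = I*√3 (v = -4 + ((√(1 - 4) + 0) + 4) = -4 + ((√(-3) + 0) + 4) = -4 + ((I*√3 + 0) + 4) = -4 + (I*√3 + 4) = -4 + (4 + I*√3) = I*√3 ≈ 1.732*I)
-5 + v*(-3) = -5 + (I*√3)*(-3) = -5 - 3*I*√3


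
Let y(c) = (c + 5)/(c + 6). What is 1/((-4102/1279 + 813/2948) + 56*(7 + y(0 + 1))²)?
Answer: 26393444/91168536317 ≈ 0.00028950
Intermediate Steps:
y(c) = (5 + c)/(6 + c)
1/((-4102/1279 + 813/2948) + 56*(7 + y(0 + 1))²) = 1/((-4102/1279 + 813/2948) + 56*(7 + (5 + (0 + 1))/(6 + (0 + 1)))²) = 1/((-4102*1/1279 + 813*(1/2948)) + 56*(7 + (5 + 1)/(6 + 1))²) = 1/((-4102/1279 + 813/2948) + 56*(7 + 6/7)²) = 1/(-11052869/3770492 + 56*(7 + (⅐)*6)²) = 1/(-11052869/3770492 + 56*(7 + 6/7)²) = 1/(-11052869/3770492 + 56*(55/7)²) = 1/(-11052869/3770492 + 56*(3025/49)) = 1/(-11052869/3770492 + 24200/7) = 1/(91168536317/26393444) = 26393444/91168536317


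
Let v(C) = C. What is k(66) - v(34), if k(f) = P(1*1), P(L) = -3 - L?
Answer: -38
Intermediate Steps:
k(f) = -4 (k(f) = -3 - 1 = -4)
k(66) - v(34) = -4 - 1*34 = -4 - 34 = -38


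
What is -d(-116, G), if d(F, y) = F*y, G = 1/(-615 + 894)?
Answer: 116/279 ≈ 0.41577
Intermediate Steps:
G = 1/279 ≈ 0.0035842
-d(-116, G) = -(-116)/279 = -1*(-116/279) = 116/279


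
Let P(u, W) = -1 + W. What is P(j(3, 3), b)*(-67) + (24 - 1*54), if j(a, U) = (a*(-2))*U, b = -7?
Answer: 506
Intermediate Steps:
j(a, U) = -2*U*a (j(a, U) = (-2*a)*U = -2*U*a)
P(j(3, 3), b)*(-67) + (24 - 1*54) = (-1 - 7)*(-67) + (24 - 1*54) = -8*(-67) + (24 - 54) = 536 - 30 = 506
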